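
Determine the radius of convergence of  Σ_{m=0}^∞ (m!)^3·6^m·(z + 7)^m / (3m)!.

By the ratio test, |a_{m+1}/a_m| = (m+1)³/[(3m+1)·(3m+2)·(3m+3)] · 6 → 2/9.
The series converges when 2/9 · |z + 7| < 1, giving R = 9/2.

R = 9/2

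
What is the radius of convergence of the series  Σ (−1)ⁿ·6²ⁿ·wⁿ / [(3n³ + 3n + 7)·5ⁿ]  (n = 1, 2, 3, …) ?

Ratio test: |a_{n+1}/a_n| = [(3n³ + 3n + 7)/(3(n+1)³ + 3(n+1) + 7)] · 36/5 → 36/5 as n → ∞.
Thus R = 1/(36/5) = 5/36.

R = 5/36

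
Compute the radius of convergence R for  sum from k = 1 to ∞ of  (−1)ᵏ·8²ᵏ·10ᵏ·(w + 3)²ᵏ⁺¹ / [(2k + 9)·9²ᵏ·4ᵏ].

Ratio test: |a_{k+1}/a_k| = [(2k + 9)/(2(k+1) + 9)] · 64·10/(81·4) → 160/81 as k → ∞.
Writing y = (w + 3)², the series in y has radius 81/160, so |w + 3| < √(81/160) and R = 9√10/40.

R = 9√10/40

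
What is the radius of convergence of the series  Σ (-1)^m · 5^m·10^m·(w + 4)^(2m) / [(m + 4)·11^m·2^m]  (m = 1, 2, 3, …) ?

R = √11/5

The ratio of consecutive coefficients is [(m + 4)/((m+1) + 4)] · 5·10/(11·2) → 25/11.
Successive powers of (w + 4) differ by 2, so the series converges when |w + 4|² · 25/11 < 1, i.e. |w + 4| < √(11/25). So R = √11/5.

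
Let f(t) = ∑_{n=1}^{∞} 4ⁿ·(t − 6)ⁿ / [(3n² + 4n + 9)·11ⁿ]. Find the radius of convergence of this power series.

By the ratio test, |a_{n+1}/a_n| = [(3n² + 4n + 9)/(3(n+1)² + 4(n+1) + 9)] · 4/11 → 4/11.
Hence the series converges for |t − 6| < 1/(4/11) = 11/4, so the radius of convergence is 11/4.

R = 11/4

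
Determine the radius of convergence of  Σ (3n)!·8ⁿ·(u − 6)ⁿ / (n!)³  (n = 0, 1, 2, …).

Apply the ratio test: |a_{n+1}| / |a_n| = (3n+1)·(3n+2)·(3n+3)/(n+1)³ · 8, which tends to 216 as n → ∞.
Thus R = 1/(216) = 1/216.

R = 1/216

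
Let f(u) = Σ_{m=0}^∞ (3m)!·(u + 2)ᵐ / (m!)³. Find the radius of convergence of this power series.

Apply the ratio test: |a_{m+1}| / |a_m| = (3m+1)·(3m+2)·(3m+3)/(m+1)³, which tends to 27 as m → ∞.
Hence the series converges for |u + 2| < 1/(27) = 1/27, so the radius of convergence is 1/27.

R = 1/27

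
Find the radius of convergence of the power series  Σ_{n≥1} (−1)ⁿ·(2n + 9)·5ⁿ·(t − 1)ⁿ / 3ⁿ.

The ratio of consecutive coefficients is [(2(n+1) + 9)/(2n + 9)] · 5/3 → 5/3.
Convergence for |t − 1| · 5/3 < 1, i.e. |t − 1| < 3/5. So R = 3/5.

R = 3/5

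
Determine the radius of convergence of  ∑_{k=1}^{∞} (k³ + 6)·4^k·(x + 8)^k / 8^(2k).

Ratio test: |a_{k+1}/a_k| = [((k+1)³ + 6)/(k³ + 6)] · 4/64 → 1/16 as k → ∞.
Convergence for |x + 8| · 1/16 < 1, i.e. |x + 8| < 16. So R = 16.

R = 16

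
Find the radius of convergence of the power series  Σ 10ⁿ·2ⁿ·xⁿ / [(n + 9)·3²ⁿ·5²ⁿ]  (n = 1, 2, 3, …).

R = 45/4

Apply the ratio test: |a_{n+1}| / |a_n| = [(n + 9)/((n+1) + 9)] · 10·2/(9·25), which tends to 4/45 as n → ∞.
Thus R = 1/(4/45) = 45/4.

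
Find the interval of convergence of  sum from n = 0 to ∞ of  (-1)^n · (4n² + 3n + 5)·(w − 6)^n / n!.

The ratio of consecutive coefficients is (4(n+1)² + 3(n+1) + 5)/(4n² + 3n + 5) · 1/(n+1) → 0.
Since the limit is 0 < 1 for every w, the series converges on all of ℝ and R = ∞.

(−∞, ∞)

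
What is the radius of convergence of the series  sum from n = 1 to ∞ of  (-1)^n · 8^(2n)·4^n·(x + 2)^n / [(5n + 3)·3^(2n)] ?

By the ratio test, |a_{n+1}/a_n| = [(5n + 3)/(5(n+1) + 3)] · 64·4/9 → 256/9.
Hence the series converges for |x + 2| < 1/(256/9) = 9/256, so the radius of convergence is 9/256.

R = 9/256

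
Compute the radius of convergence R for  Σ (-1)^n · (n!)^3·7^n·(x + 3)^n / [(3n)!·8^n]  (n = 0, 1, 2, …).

R = 216/7

By the ratio test, |a_{n+1}/a_n| = (n+1)³/[(3n+1)·(3n+2)·(3n+3)] · 7/8 → 7/216.
The series converges when 7/216 · |x + 3| < 1, giving R = 216/7.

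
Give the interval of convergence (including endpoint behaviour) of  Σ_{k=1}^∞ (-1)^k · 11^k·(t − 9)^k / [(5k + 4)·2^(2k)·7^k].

(71/11, 127/11]

By the ratio test, |a_{k+1}/a_k| = [(5k + 4)/(5(k+1) + 4)] · 11/(4·7) → 11/28.
Hence the series converges for |t − 9| < 1/(11/28) = 28/11, so the radius of convergence is 28/11.
Endpoint t = 127/11: the terms alternate in sign and decrease monotonically to 0 in absolute value (size ~ c/k), so the alternating series test gives convergence.
When t = 71/11, the terms behave like c/k; limit comparison with the harmonic series gives divergence.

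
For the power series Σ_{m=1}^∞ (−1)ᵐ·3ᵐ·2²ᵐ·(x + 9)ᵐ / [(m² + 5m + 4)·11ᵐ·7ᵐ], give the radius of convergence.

R = 77/12

Apply the ratio test: |a_{m+1}| / |a_m| = [(m² + 5m + 4)/((m+1)² + 5(m+1) + 4)] · 3·4/(11·7), which tends to 12/77 as m → ∞.
Hence the series converges for |x + 9| < 1/(12/77) = 77/12, so the radius of convergence is 77/12.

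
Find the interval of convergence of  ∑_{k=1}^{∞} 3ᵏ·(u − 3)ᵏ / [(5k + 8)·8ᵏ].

Apply the ratio test: |a_{k+1}| / |a_k| = [(5k + 8)/(5(k+1) + 8)] · 3/8, which tends to 3/8 as k → ∞.
Thus R = 1/(3/8) = 8/3.
Check u = 17/3: comparison with the harmonic series Σ 1/k shows the series diverges.
Endpoint u = 1/3: convergence follows from the alternating series test (terms decrease monotonically to 0).

[1/3, 17/3)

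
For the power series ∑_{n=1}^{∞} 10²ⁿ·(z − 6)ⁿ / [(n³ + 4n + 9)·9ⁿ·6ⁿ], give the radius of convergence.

R = 27/50

Ratio test: |a_{n+1}/a_n| = [(n³ + 4n + 9)/((n+1)³ + 4(n+1) + 9)] · 100/(9·6) → 50/27 as n → ∞.
The series converges when 50/27 · |z − 6| < 1, giving R = 27/50.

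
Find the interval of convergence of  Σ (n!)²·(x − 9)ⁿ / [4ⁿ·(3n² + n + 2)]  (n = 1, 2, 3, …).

{9}

The ratio of consecutive coefficients is (n+1)² · 1/4 · (3n² + n + 2)/(3(n+1)² + (n+1) + 2) → ∞.
The ratio grows without bound, so the series diverges whenever (x − 9) ≠ 0; it converges only at x = 9. R = 0.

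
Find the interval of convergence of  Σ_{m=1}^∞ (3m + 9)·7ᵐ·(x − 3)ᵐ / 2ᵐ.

(19/7, 23/7)

Apply the ratio test: |a_{m+1}| / |a_m| = [(3(m+1) + 9)/(3m + 9)] · 7/2, which tends to 7/2 as m → ∞.
The series converges when 7/2 · |x − 3| < 1, giving R = 2/7.
At x = 23/7: the terms do not tend to 0, so the series diverges.
When x = 19/7, the m-th term does not approach 0; divergence by the term test.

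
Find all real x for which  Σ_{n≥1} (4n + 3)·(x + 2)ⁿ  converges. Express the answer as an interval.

(-3, -1)

The ratio of consecutive coefficients is (4(n+1) + 3)/(4n + 3) → 1.
So the series converges when |x + 2| < 1 and diverges when |x + 2| > 1; R = 1.
At x = -1: the terms do not tend to 0, so the series diverges.
Check x = -3: the terms do not tend to 0, so the series diverges.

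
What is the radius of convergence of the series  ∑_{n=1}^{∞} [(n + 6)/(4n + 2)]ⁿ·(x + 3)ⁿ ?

Applying the root test, |a_n|^(1/n) = (n + 6)/(4n + 2) → 1/4.
The series converges when 1/4 · |x + 3| < 1, giving R = 4.

R = 4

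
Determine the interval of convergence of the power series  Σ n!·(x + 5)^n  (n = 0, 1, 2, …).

{-5}

By the ratio test, |a_{n+1}/a_n| = (n+1) → ∞.
Since the ratio → ∞, the series diverges for every x ≠ -5, and R = 0.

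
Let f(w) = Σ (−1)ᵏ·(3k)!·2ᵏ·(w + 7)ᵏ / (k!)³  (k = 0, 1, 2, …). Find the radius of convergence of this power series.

R = 1/54

Apply the ratio test: |a_{k+1}| / |a_k| = (3k+1)·(3k+2)·(3k+3)/(k+1)³ · 2, which tends to 54 as k → ∞.
The series converges when 54 · |w + 7| < 1, giving R = 1/54.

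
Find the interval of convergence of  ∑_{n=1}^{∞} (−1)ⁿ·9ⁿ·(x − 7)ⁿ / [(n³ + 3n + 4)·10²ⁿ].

[-37/9, 163/9]

Apply the ratio test: |a_{n+1}| / |a_n| = [(n³ + 3n + 4)/((n+1)³ + 3(n+1) + 4)] · 9/100, which tends to 9/100 as n → ∞.
Hence the series converges for |x − 7| < 1/(9/100) = 100/9, so the radius of convergence is 100/9.
Check x = 163/9: the series is dominated by a constant times Σ 1/n³, which converges (p = 3 > 1).
When x = -37/9, the series is dominated by a constant times Σ 1/n³, which converges (p = 3 > 1).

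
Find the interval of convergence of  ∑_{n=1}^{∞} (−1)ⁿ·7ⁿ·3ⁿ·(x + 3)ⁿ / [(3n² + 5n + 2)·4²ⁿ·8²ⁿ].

[-1087/21, 961/21]

By the ratio test, |a_{n+1}/a_n| = [(3n² + 5n + 2)/(3(n+1)² + 5(n+1) + 2)] · 7·3/(16·64) → 21/1024.
The series converges when 21/1024 · |x + 3| < 1, giving R = 1024/21.
Endpoint x = 961/21: the series is dominated by a constant times Σ 1/n², which converges (p = 2 > 1).
When x = -1087/21, absolute convergence follows by limit comparison with Σ 1/n².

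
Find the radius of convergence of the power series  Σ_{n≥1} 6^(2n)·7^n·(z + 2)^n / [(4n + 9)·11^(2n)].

Ratio test: |a_{n+1}/a_n| = [(4n + 9)/(4(n+1) + 9)] · 36·7/121 → 252/121 as n → ∞.
Convergence for |z + 2| · 252/121 < 1, i.e. |z + 2| < 121/252. So R = 121/252.

R = 121/252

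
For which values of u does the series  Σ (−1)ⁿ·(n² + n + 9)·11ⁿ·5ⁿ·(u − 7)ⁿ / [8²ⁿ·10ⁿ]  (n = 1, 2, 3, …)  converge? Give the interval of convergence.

(-51/11, 205/11)

Ratio test: |a_{n+1}/a_n| = [((n+1)² + (n+1) + 9)/(n² + n + 9)] · 11·5/(64·10) → 11/128 as n → ∞.
The series converges when 11/128 · |u − 7| < 1, giving R = 128/11.
At u = 205/11: the terms do not tend to 0, so the series diverges.
Check u = -51/11: the terms have absolute value of order n², which does not tend to 0, so the series diverges by the divergence test.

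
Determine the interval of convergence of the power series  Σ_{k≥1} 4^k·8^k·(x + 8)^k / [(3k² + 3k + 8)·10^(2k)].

By the ratio test, |a_{k+1}/a_k| = [(3k² + 3k + 8)/(3(k+1)² + 3(k+1) + 8)] · 4·8/100 → 8/25.
Convergence for |x + 8| · 8/25 < 1, i.e. |x + 8| < 25/8. So R = 25/8.
When x = -39/8, the terms are on the order of 1/k², so the series converges absolutely by comparison with the p-series (p = 2 > 1).
At x = -89/8: the terms are on the order of 1/k², so the series converges absolutely by comparison with the p-series (p = 2 > 1).

[-89/8, -39/8]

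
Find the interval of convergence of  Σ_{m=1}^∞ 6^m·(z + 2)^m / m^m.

(−∞, ∞)

Applying the root test, |a_m|^(1/m) = 6/m → 0.
The limit is 0 for every z, so R = ∞.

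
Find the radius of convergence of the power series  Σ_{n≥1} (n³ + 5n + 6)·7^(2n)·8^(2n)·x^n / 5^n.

The ratio of consecutive coefficients is [((n+1)³ + 5(n+1) + 6)/(n³ + 5n + 6)] · 49·64/5 → 3136/5.
Convergence for |x| · 3136/5 < 1, i.e. |x| < 5/3136. So R = 5/3136.

R = 5/3136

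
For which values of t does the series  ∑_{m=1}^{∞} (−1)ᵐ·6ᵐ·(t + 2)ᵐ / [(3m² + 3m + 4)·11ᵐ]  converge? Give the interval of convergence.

Ratio test: |a_{m+1}/a_m| = [(3m² + 3m + 4)/(3(m+1)² + 3(m+1) + 4)] · 6/11 → 6/11 as m → ∞.
Thus R = 1/(6/11) = 11/6.
At t = -1/6: the terms are on the order of 1/m², so the series converges absolutely by comparison with the p-series (p = 2 > 1).
At t = -23/6: the terms are on the order of 1/m², so the series converges absolutely by comparison with the p-series (p = 2 > 1).

[-23/6, -1/6]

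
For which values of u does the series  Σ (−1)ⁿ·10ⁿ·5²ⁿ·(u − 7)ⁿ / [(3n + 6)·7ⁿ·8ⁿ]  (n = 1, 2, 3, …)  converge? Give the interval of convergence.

By the ratio test, |a_{n+1}/a_n| = [(3n + 6)/(3(n+1) + 6)] · 10·25/(7·8) → 125/28.
The series converges when 125/28 · |u − 7| < 1, giving R = 28/125.
At u = 903/125: convergence follows from the alternating series test (terms decrease monotonically to 0).
At u = 847/125: the terms are asymptotic to a nonzero constant times 1/n, so the series diverges by limit comparison with Σ 1/n.

(847/125, 903/125]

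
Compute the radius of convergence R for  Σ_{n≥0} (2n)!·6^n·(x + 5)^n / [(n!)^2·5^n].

R = 5/24

The ratio of consecutive coefficients is (2n+1)·(2n+2)/(n+1)² · 6/5 → 24/5.
Convergence for |x + 5| · 24/5 < 1, i.e. |x + 5| < 5/24. So R = 5/24.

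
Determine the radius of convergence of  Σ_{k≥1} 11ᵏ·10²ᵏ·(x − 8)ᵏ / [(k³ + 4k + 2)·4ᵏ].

The ratio of consecutive coefficients is [(k³ + 4k + 2)/((k+1)³ + 4(k+1) + 2)] · 11·100/4 → 275.
Hence the series converges for |x − 8| < 1/(275) = 1/275, so the radius of convergence is 1/275.

R = 1/275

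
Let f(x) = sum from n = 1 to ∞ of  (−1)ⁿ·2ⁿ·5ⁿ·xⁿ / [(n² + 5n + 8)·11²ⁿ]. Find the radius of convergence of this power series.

R = 121/10

By the ratio test, |a_{n+1}/a_n| = [(n² + 5n + 8)/((n+1)² + 5(n+1) + 8)] · 2·5/121 → 10/121.
Hence the series converges for |x| < 1/(10/121) = 121/10, so the radius of convergence is 121/10.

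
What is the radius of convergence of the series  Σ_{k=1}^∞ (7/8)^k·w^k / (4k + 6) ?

The ratio of consecutive coefficients is [(4k + 6)/(4(k+1) + 6)] · 7/8 → 7/8.
Hence the series converges for |w| < 1/(7/8) = 8/7, so the radius of convergence is 8/7.

R = 8/7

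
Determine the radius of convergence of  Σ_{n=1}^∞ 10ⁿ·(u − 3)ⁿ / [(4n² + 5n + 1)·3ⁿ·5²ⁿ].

R = 15/2

Apply the ratio test: |a_{n+1}| / |a_n| = [(4n² + 5n + 1)/(4(n+1)² + 5(n+1) + 1)] · 10/(3·25), which tends to 2/15 as n → ∞.
Convergence for |u − 3| · 2/15 < 1, i.e. |u − 3| < 15/2. So R = 15/2.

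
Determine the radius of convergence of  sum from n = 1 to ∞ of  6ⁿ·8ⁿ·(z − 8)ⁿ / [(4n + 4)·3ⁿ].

R = 1/16

By the ratio test, |a_{n+1}/a_n| = [(4n + 4)/(4(n+1) + 4)] · 6·8/3 → 16.
Thus R = 1/(16) = 1/16.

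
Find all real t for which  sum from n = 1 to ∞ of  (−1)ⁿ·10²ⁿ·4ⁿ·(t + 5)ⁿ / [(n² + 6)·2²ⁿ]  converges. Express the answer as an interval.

[-501/100, -499/100]

Apply the ratio test: |a_{n+1}| / |a_n| = [(n² + 6)/((n+1)² + 6)] · 100·4/4, which tends to 100 as n → ∞.
Hence the series converges for |t + 5| < 1/(100) = 1/100, so the radius of convergence is 1/100.
When t = -499/100, absolute convergence follows by limit comparison with Σ 1/n².
At t = -501/100: the terms are on the order of 1/n², so the series converges absolutely by comparison with the p-series (p = 2 > 1).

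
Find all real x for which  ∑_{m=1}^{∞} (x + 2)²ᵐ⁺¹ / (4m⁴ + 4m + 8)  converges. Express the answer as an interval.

[-3, -1]

By the ratio test, |a_{m+1}/a_m| = (4m⁴ + 4m + 8)/(4(m+1)⁴ + 4(m+1) + 8) → 1.
Since the exponent of (x + 2) increases by 2 each term, convergence requires |x + 2|² < 1, hence R = 1.
At x = -1: the terms are on the order of 1/m⁴, so the series converges absolutely by comparison with the p-series (p = 4 > 1).
Endpoint x = -3: absolute convergence follows by limit comparison with Σ 1/m⁴.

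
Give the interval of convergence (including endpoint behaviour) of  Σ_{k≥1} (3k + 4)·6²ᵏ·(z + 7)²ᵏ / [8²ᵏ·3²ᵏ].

The ratio of consecutive coefficients is [(3(k+1) + 4)/(3k + 4)] · 36/(64·9) → 1/16.
Writing y = (z + 7)², the series in y has radius 16, so |z + 7| < √(16) = 4 and R = 4.
When z = -3, the terms do not tend to 0, so the series diverges.
When z = -11, the k-th term does not approach 0; divergence by the term test.

(-11, -3)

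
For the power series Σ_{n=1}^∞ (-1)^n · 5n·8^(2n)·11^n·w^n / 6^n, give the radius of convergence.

Apply the ratio test: |a_{n+1}| / |a_n| = [5(n+1)/5n] · 64·11/6, which tends to 352/3 as n → ∞.
Hence the series converges for |w| < 1/(352/3) = 3/352, so the radius of convergence is 3/352.

R = 3/352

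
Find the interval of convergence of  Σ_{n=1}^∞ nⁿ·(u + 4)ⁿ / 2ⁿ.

Root test: |a_n|^(1/n) = n/2 → ∞.
The root grows without bound, so R = 0 (convergence only at u = -4).

{-4}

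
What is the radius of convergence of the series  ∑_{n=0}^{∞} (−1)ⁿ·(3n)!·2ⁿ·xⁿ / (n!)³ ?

Ratio test: |a_{n+1}/a_n| = (3n+1)·(3n+2)·(3n+3)/(n+1)³ · 2 → 54 as n → ∞.
Thus R = 1/(54) = 1/54.

R = 1/54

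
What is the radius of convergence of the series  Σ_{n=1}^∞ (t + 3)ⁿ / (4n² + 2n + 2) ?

The ratio of consecutive coefficients is (4n² + 2n + 2)/(4(n+1)² + 2(n+1) + 2) → 1.
So the series converges when |t + 3| < 1 and diverges when |t + 3| > 1; R = 1.

R = 1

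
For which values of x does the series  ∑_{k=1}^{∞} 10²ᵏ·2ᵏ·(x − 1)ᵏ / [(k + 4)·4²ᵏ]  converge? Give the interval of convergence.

[23/25, 27/25)

Apply the ratio test: |a_{k+1}| / |a_k| = [(k + 4)/((k+1) + 4)] · 100·2/16, which tends to 25/2 as k → ∞.
The series converges when 25/2 · |x − 1| < 1, giving R = 2/25.
When x = 27/25, comparison with the harmonic series Σ 1/k shows the series diverges.
Check x = 23/25: an alternating series whose terms decrease to 0 in absolute value, so it converges by the Leibniz criterion.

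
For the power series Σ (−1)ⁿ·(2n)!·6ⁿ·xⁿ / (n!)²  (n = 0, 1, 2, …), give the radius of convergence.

By the ratio test, |a_{n+1}/a_n| = (2n+1)·(2n+2)/(n+1)² · 6 → 24.
Thus R = 1/(24) = 1/24.

R = 1/24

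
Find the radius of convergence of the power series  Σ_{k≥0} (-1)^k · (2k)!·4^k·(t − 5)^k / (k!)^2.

R = 1/16

The ratio of consecutive coefficients is (2k+1)·(2k+2)/(k+1)² · 4 → 16.
The series converges when 16 · |t − 5| < 1, giving R = 1/16.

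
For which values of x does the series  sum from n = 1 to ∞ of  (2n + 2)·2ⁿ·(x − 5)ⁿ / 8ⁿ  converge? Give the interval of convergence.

(1, 9)

Apply the ratio test: |a_{n+1}| / |a_n| = [(2(n+1) + 2)/(2n + 2)] · 2/8, which tends to 1/4 as n → ∞.
The series converges when 1/4 · |x − 5| < 1, giving R = 4.
Check x = 9: the terms have absolute value of order n, which does not tend to 0, so the series diverges by the divergence test.
When x = 1, the terms do not tend to 0, so the series diverges.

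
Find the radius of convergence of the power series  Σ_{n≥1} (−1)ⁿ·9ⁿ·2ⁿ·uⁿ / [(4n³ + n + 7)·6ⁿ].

R = 1/3

Apply the ratio test: |a_{n+1}| / |a_n| = [(4n³ + n + 7)/(4(n+1)³ + (n+1) + 7)] · 9·2/6, which tends to 3 as n → ∞.
The series converges when 3 · |u| < 1, giving R = 1/3.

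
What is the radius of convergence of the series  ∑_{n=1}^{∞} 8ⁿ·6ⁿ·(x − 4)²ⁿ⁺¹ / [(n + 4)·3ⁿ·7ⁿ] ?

R = √7/4

The ratio of consecutive coefficients is [(n + 4)/((n+1) + 4)] · 8·6/(3·7) → 16/7.
Since the exponent of (x − 4) increases by 2 each term, convergence requires |x − 4|² < 7/16, hence R = √7/4.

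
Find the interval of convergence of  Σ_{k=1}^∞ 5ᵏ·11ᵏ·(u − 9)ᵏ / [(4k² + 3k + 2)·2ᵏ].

Apply the ratio test: |a_{k+1}| / |a_k| = [(4k² + 3k + 2)/(4(k+1)² + 3(k+1) + 2)] · 5·11/2, which tends to 55/2 as k → ∞.
Convergence for |u − 9| · 55/2 < 1, i.e. |u − 9| < 2/55. So R = 2/55.
At u = 497/55: the series is dominated by a constant times Σ 1/k², which converges (p = 2 > 1).
At u = 493/55: the series is dominated by a constant times Σ 1/k², which converges (p = 2 > 1).

[493/55, 497/55]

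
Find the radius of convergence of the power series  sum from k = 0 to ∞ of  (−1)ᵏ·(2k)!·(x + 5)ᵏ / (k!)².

By the ratio test, |a_{k+1}/a_k| = (2k+1)·(2k+2)/(k+1)² → 4.
The series converges when 4 · |x + 5| < 1, giving R = 1/4.

R = 1/4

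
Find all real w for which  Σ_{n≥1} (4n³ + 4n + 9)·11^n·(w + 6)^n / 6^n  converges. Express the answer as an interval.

(-72/11, -60/11)

Ratio test: |a_{n+1}/a_n| = [(4(n+1)³ + 4(n+1) + 9)/(4n³ + 4n + 9)] · 11/6 → 11/6 as n → ∞.
The series converges when 11/6 · |w + 6| < 1, giving R = 6/11.
Check w = -60/11: the n-th term does not approach 0; divergence by the term test.
Check w = -72/11: the terms have absolute value of order n³, which does not tend to 0, so the series diverges by the divergence test.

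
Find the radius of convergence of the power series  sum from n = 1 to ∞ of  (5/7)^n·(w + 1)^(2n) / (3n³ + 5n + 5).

By the ratio test, |a_{n+1}/a_n| = [(3n³ + 5n + 5)/(3(n+1)³ + 5(n+1) + 5)] · 5/7 → 5/7.
Successive powers of (w + 1) differ by 2, so the series converges when |w + 1|² · 5/7 < 1, i.e. |w + 1| < √(7/5). So R = √35/5.

R = √35/5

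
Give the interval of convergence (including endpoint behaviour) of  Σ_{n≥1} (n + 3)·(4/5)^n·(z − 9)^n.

Apply the ratio test: |a_{n+1}| / |a_n| = [((n+1) + 3)/(n + 3)] · 4/5, which tends to 4/5 as n → ∞.
Thus R = 1/(4/5) = 5/4.
When z = 41/4, the terms have absolute value of order n, which does not tend to 0, so the series diverges by the divergence test.
Check z = 31/4: the n-th term does not approach 0; divergence by the term test.

(31/4, 41/4)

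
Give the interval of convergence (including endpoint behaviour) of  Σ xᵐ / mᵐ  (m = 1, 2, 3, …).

(−∞, ∞)

By the Cauchy root test, |a_m|^(1/m) = 1/m → 0.
Since the m-th root of |a_m| tends to 0, the series converges for all real x; R = ∞.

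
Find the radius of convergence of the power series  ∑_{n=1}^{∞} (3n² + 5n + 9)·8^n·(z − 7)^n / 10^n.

Apply the ratio test: |a_{n+1}| / |a_n| = [(3(n+1)² + 5(n+1) + 9)/(3n² + 5n + 9)] · 8/10, which tends to 4/5 as n → ∞.
The series converges when 4/5 · |z − 7| < 1, giving R = 5/4.

R = 5/4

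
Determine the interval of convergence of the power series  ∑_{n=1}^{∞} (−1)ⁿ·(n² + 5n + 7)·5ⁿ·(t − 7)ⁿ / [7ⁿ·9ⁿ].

(-28/5, 98/5)

Ratio test: |a_{n+1}/a_n| = [((n+1)² + 5(n+1) + 7)/(n² + 5n + 7)] · 5/(7·9) → 5/63 as n → ∞.
Thus R = 1/(5/63) = 63/5.
When t = 98/5, the terms do not tend to 0, so the series diverges.
At t = -28/5: the terms have absolute value of order n², which does not tend to 0, so the series diverges by the divergence test.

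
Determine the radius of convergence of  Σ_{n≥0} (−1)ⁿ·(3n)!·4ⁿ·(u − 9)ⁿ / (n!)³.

R = 1/108

By the ratio test, |a_{n+1}/a_n| = (3n+1)·(3n+2)·(3n+3)/(n+1)³ · 4 → 108.
Hence the series converges for |u − 9| < 1/(108) = 1/108, so the radius of convergence is 1/108.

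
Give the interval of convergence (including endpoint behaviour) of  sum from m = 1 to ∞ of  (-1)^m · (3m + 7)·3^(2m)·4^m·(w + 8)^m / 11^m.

Ratio test: |a_{m+1}/a_m| = [(3(m+1) + 7)/(3m + 7)] · 9·4/11 → 36/11 as m → ∞.
Thus R = 1/(36/11) = 11/36.
Check w = -277/36: the m-th term does not approach 0; divergence by the term test.
Check w = -299/36: the terms do not tend to 0, so the series diverges.

(-299/36, -277/36)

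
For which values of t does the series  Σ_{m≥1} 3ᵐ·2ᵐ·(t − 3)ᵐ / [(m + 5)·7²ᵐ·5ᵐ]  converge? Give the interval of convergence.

[-227/6, 263/6)

The ratio of consecutive coefficients is [(m + 5)/((m+1) + 5)] · 3·2/(49·5) → 6/245.
Thus R = 1/(6/245) = 245/6.
When t = 263/6, the terms are asymptotic to a nonzero constant times 1/m, so the series diverges by limit comparison with Σ 1/m.
At t = -227/6: convergence follows from the alternating series test (terms decrease monotonically to 0).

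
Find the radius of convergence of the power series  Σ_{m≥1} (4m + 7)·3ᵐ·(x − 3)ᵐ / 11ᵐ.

R = 11/3

By the ratio test, |a_{m+1}/a_m| = [(4(m+1) + 7)/(4m + 7)] · 3/11 → 3/11.
Convergence for |x − 3| · 3/11 < 1, i.e. |x − 3| < 11/3. So R = 11/3.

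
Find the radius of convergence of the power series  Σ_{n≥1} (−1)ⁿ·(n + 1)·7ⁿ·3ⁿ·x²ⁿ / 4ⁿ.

The ratio of consecutive coefficients is [((n+1) + 1)/(n + 1)] · 7·3/4 → 21/4.
Since the exponent of x increases by 2 each term, convergence requires |x|² < 4/21, hence R = 2√21/21.

R = 2√21/21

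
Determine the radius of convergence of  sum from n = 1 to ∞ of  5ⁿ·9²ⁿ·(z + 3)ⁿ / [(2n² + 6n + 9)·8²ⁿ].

R = 64/405

Apply the ratio test: |a_{n+1}| / |a_n| = [(2n² + 6n + 9)/(2(n+1)² + 6(n+1) + 9)] · 5·81/64, which tends to 405/64 as n → ∞.
The series converges when 405/64 · |z + 3| < 1, giving R = 64/405.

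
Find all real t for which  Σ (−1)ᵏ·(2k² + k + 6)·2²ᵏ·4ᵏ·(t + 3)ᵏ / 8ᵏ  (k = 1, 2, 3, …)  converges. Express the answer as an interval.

By the ratio test, |a_{k+1}/a_k| = [(2(k+1)² + (k+1) + 6)/(2k² + k + 6)] · 4·4/8 → 2.
The series converges when 2 · |t + 3| < 1, giving R = 1/2.
When t = -5/2, the k-th term does not approach 0; divergence by the term test.
When t = -7/2, the k-th term does not approach 0; divergence by the term test.

(-7/2, -5/2)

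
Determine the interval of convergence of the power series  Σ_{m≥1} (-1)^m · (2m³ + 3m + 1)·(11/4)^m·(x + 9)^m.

Ratio test: |a_{m+1}/a_m| = [(2(m+1)³ + 3(m+1) + 1)/(2m³ + 3m + 1)] · 11/4 → 11/4 as m → ∞.
Convergence for |x + 9| · 11/4 < 1, i.e. |x + 9| < 4/11. So R = 4/11.
When x = -95/11, the terms have absolute value of order m³, which does not tend to 0, so the series diverges by the divergence test.
Endpoint x = -103/11: the terms have absolute value of order m³, which does not tend to 0, so the series diverges by the divergence test.

(-103/11, -95/11)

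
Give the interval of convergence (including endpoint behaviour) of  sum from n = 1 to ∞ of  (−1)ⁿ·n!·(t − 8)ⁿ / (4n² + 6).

The ratio of consecutive coefficients is (n+1) · (4n² + 6)/(4(n+1)² + 6) → ∞.
The ratio grows without bound, so the series diverges whenever (t − 8) ≠ 0; it converges only at t = 8. R = 0.

{8}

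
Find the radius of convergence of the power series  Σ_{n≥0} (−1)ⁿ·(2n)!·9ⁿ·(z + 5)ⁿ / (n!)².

The ratio of consecutive coefficients is (2n+1)·(2n+2)/(n+1)² · 9 → 36.
Convergence for |z + 5| · 36 < 1, i.e. |z + 5| < 1/36. So R = 1/36.

R = 1/36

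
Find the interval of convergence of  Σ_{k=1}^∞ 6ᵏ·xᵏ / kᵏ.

(−∞, ∞)

By the Cauchy root test, |a_k|^(1/k) = 6/k → 0.
Since the k-th root of |a_k| tends to 0, the series converges for all real x; R = ∞.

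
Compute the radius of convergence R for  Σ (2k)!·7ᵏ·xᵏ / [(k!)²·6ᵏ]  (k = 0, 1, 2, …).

R = 3/14

By the ratio test, |a_{k+1}/a_k| = (2k+1)·(2k+2)/(k+1)² · 7/6 → 14/3.
Convergence for |x| · 14/3 < 1, i.e. |x| < 3/14. So R = 3/14.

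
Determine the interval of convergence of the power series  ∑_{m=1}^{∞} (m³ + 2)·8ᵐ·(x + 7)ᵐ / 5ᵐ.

By the ratio test, |a_{m+1}/a_m| = [((m+1)³ + 2)/(m³ + 2)] · 8/5 → 8/5.
Convergence for |x + 7| · 8/5 < 1, i.e. |x + 7| < 5/8. So R = 5/8.
Endpoint x = -51/8: the m-th term does not approach 0; divergence by the term test.
At x = -61/8: the terms do not tend to 0, so the series diverges.

(-61/8, -51/8)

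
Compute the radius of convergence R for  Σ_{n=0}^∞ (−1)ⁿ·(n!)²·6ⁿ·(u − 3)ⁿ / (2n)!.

R = 2/3

Apply the ratio test: |a_{n+1}| / |a_n| = (n+1)²/[(2n+1)·(2n+2)] · 6, which tends to 3/2 as n → ∞.
Hence the series converges for |u − 3| < 1/(3/2) = 2/3, so the radius of convergence is 2/3.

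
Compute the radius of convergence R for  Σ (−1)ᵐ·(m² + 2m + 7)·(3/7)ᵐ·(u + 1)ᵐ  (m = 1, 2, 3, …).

Apply the ratio test: |a_{m+1}| / |a_m| = [((m+1)² + 2(m+1) + 7)/(m² + 2m + 7)] · 3/7, which tends to 3/7 as m → ∞.
Hence the series converges for |u + 1| < 1/(3/7) = 7/3, so the radius of convergence is 7/3.

R = 7/3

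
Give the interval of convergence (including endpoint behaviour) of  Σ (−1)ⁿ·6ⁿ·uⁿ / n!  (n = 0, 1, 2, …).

By the ratio test, |a_{n+1}/a_n| = 6 · 1/(n+1) → 0.
Since the limit is 0 < 1 for every u, the series converges on all of ℝ and R = ∞.

(−∞, ∞)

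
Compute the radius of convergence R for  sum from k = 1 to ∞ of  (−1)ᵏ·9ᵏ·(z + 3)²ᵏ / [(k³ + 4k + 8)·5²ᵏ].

By the ratio test, |a_{k+1}/a_k| = [(k³ + 4k + 8)/((k+1)³ + 4(k+1) + 8)] · 9/25 → 9/25.
Successive powers of (z + 3) differ by 2, so the series converges when |z + 3|² · 9/25 < 1, i.e. |z + 3| < √(25/9) = 5/3. So R = 5/3.

R = 5/3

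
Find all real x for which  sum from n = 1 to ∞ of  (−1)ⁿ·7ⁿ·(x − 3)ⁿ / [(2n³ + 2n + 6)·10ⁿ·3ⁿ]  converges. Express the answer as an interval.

Ratio test: |a_{n+1}/a_n| = [(2n³ + 2n + 6)/(2(n+1)³ + 2(n+1) + 6)] · 7/(10·3) → 7/30 as n → ∞.
The series converges when 7/30 · |x − 3| < 1, giving R = 30/7.
At x = 51/7: the terms are on the order of 1/n³, so the series converges absolutely by comparison with the p-series (p = 3 > 1).
Endpoint x = -9/7: the series is dominated by a constant times Σ 1/n³, which converges (p = 3 > 1).

[-9/7, 51/7]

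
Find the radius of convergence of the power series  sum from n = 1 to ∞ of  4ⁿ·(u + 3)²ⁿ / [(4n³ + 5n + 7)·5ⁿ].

R = √5/2

The ratio of consecutive coefficients is [(4n³ + 5n + 7)/(4(n+1)³ + 5(n+1) + 7)] · 4/5 → 4/5.
Since the exponent of (u + 3) increases by 2 each term, convergence requires |u + 3|² < 5/4, hence R = √5/2.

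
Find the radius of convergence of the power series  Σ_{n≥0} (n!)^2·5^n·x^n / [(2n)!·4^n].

R = 16/5

Apply the ratio test: |a_{n+1}| / |a_n| = (n+1)²/[(2n+1)·(2n+2)] · 5/4, which tends to 5/16 as n → ∞.
Convergence for |x| · 5/16 < 1, i.e. |x| < 16/5. So R = 16/5.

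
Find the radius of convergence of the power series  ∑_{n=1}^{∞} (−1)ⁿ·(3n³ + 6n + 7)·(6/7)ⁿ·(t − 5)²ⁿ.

The ratio of consecutive coefficients is [(3(n+1)³ + 6(n+1) + 7)/(3n³ + 6n + 7)] · 6/7 → 6/7.
Writing y = (t − 5)², the series in y has radius 7/6, so |t − 5| < √(7/6) and R = √42/6.

R = √42/6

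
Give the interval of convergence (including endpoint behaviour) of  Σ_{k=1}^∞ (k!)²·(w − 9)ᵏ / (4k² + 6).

{9}

The ratio of consecutive coefficients is (k+1)² · (4k² + 6)/(4(k+1)² + 6) → ∞.
The ratio grows without bound, so the series diverges whenever (w − 9) ≠ 0; it converges only at w = 9. R = 0.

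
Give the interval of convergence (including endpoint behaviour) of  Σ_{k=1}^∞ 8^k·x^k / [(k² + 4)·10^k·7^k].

[-35/4, 35/4]

The ratio of consecutive coefficients is [(k² + 4)/((k+1)² + 4)] · 8/(10·7) → 4/35.
Thus R = 1/(4/35) = 35/4.
Check x = 35/4: the terms are on the order of 1/k², so the series converges absolutely by comparison with the p-series (p = 2 > 1).
Check x = -35/4: the terms are on the order of 1/k², so the series converges absolutely by comparison with the p-series (p = 2 > 1).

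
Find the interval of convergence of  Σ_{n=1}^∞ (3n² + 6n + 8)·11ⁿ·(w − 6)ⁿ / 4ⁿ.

The ratio of consecutive coefficients is [(3(n+1)² + 6(n+1) + 8)/(3n² + 6n + 8)] · 11/4 → 11/4.
Hence the series converges for |w − 6| < 1/(11/4) = 4/11, so the radius of convergence is 4/11.
At w = 70/11: the terms have absolute value of order n², which does not tend to 0, so the series diverges by the divergence test.
Endpoint w = 62/11: the terms have absolute value of order n², which does not tend to 0, so the series diverges by the divergence test.

(62/11, 70/11)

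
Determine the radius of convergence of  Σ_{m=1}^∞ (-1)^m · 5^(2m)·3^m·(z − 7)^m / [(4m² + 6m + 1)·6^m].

By the ratio test, |a_{m+1}/a_m| = [(4m² + 6m + 1)/(4(m+1)² + 6(m+1) + 1)] · 25·3/6 → 25/2.
Convergence for |z − 7| · 25/2 < 1, i.e. |z − 7| < 2/25. So R = 2/25.

R = 2/25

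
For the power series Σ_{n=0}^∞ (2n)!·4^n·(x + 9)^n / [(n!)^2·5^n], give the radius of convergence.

The ratio of consecutive coefficients is (2n+1)·(2n+2)/(n+1)² · 4/5 → 16/5.
The series converges when 16/5 · |x + 9| < 1, giving R = 5/16.

R = 5/16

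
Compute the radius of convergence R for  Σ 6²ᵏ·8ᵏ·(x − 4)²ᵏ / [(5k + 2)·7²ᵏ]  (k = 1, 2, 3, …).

Ratio test: |a_{k+1}/a_k| = [(5k + 2)/(5(k+1) + 2)] · 36·8/49 → 288/49 as k → ∞.
Since the exponent of (x − 4) increases by 2 each term, convergence requires |x − 4|² < 49/288, hence R = 7√2/24.

R = 7√2/24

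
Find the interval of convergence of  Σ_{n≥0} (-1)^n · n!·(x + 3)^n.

By the ratio test, |a_{n+1}/a_n| = (n+1) → ∞.
The ratio grows without bound, so the series diverges whenever (x + 3) ≠ 0; it converges only at x = -3. R = 0.

{-3}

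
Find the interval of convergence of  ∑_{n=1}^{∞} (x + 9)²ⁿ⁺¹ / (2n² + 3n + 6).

[-10, -8]

The ratio of consecutive coefficients is (2n² + 3n + 6)/(2(n+1)² + 3(n+1) + 6) → 1.
Successive powers of (x + 9) differ by 2, so the series converges when |x + 9|² · 1 < 1, i.e. |x + 9| < √(1) = 1. So R = 1.
Check x = -8: the series is dominated by a constant times Σ 1/n², which converges (p = 2 > 1).
Check x = -10: absolute convergence follows by limit comparison with Σ 1/n².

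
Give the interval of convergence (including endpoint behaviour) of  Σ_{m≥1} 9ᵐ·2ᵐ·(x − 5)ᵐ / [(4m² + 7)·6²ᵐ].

Apply the ratio test: |a_{m+1}| / |a_m| = [(4m² + 7)/(4(m+1)² + 7)] · 9·2/36, which tends to 1/2 as m → ∞.
Convergence for |x − 5| · 1/2 < 1, i.e. |x − 5| < 2. So R = 2.
At x = 7: the series is dominated by a constant times Σ 1/m², which converges (p = 2 > 1).
When x = 3, the terms are on the order of 1/m², so the series converges absolutely by comparison with the p-series (p = 2 > 1).

[3, 7]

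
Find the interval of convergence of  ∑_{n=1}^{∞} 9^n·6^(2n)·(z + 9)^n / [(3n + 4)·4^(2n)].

[-733/81, -725/81)

Apply the ratio test: |a_{n+1}| / |a_n| = [(3n + 4)/(3(n+1) + 4)] · 9·36/16, which tends to 81/4 as n → ∞.
Thus R = 1/(81/4) = 4/81.
At z = -725/81: comparison with the harmonic series Σ 1/n shows the series diverges.
At z = -733/81: an alternating series whose terms decrease to 0 in absolute value, so it converges by the Leibniz criterion.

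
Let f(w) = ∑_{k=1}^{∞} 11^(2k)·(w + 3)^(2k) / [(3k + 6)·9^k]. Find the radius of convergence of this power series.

R = 3/11

The ratio of consecutive coefficients is [(3k + 6)/(3(k+1) + 6)] · 121/9 → 121/9.
Since the exponent of (w + 3) increases by 2 each term, convergence requires |w + 3|² < 9/121, hence R = 3/11.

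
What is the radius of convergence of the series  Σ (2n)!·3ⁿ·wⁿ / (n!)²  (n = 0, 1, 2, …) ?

R = 1/12

Ratio test: |a_{n+1}/a_n| = (2n+1)·(2n+2)/(n+1)² · 3 → 12 as n → ∞.
Hence the series converges for |w| < 1/(12) = 1/12, so the radius of convergence is 1/12.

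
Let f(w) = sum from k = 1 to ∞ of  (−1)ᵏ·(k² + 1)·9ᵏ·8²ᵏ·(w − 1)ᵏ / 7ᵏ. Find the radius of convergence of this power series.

By the ratio test, |a_{k+1}/a_k| = [((k+1)² + 1)/(k² + 1)] · 9·64/7 → 576/7.
Hence the series converges for |w − 1| < 1/(576/7) = 7/576, so the radius of convergence is 7/576.

R = 7/576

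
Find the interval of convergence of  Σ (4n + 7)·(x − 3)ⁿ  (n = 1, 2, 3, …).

Ratio test: |a_{n+1}/a_n| = (4(n+1) + 7)/(4n + 7) → 1 as n → ∞.
Hence R = 1.
Endpoint x = 4: the n-th term does not approach 0; divergence by the term test.
Endpoint x = 2: the terms do not tend to 0, so the series diverges.

(2, 4)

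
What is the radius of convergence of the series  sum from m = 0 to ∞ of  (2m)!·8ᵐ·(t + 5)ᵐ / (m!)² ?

R = 1/32

Ratio test: |a_{m+1}/a_m| = (2m+1)·(2m+2)/(m+1)² · 8 → 32 as m → ∞.
Hence the series converges for |t + 5| < 1/(32) = 1/32, so the radius of convergence is 1/32.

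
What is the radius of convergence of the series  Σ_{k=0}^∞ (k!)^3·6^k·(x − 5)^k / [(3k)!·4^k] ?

R = 18

Ratio test: |a_{k+1}/a_k| = (k+1)³/[(3k+1)·(3k+2)·(3k+3)] · 6/4 → 1/18 as k → ∞.
The series converges when 1/18 · |x − 5| < 1, giving R = 18.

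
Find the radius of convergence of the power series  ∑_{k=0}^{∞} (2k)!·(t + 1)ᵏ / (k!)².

The ratio of consecutive coefficients is (2k+1)·(2k+2)/(k+1)² → 4.
Hence the series converges for |t + 1| < 1/(4) = 1/4, so the radius of convergence is 1/4.

R = 1/4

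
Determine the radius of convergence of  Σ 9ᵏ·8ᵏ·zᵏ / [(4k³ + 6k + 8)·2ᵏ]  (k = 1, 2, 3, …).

R = 1/36

The ratio of consecutive coefficients is [(4k³ + 6k + 8)/(4(k+1)³ + 6(k+1) + 8)] · 9·8/2 → 36.
Convergence for |z| · 36 < 1, i.e. |z| < 1/36. So R = 1/36.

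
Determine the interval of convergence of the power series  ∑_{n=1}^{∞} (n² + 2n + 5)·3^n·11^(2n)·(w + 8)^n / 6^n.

Apply the ratio test: |a_{n+1}| / |a_n| = [((n+1)² + 2(n+1) + 5)/(n² + 2n + 5)] · 3·121/6, which tends to 121/2 as n → ∞.
Hence the series converges for |w + 8| < 1/(121/2) = 2/121, so the radius of convergence is 2/121.
When w = -966/121, the terms do not tend to 0, so the series diverges.
When w = -970/121, the terms have absolute value of order n², which does not tend to 0, so the series diverges by the divergence test.

(-970/121, -966/121)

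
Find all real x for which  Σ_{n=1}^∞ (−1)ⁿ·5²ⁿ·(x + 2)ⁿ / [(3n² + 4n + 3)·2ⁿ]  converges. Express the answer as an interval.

Ratio test: |a_{n+1}/a_n| = [(3n² + 4n + 3)/(3(n+1)² + 4(n+1) + 3)] · 25/2 → 25/2 as n → ∞.
The series converges when 25/2 · |x + 2| < 1, giving R = 2/25.
When x = -48/25, the terms are on the order of 1/n², so the series converges absolutely by comparison with the p-series (p = 2 > 1).
When x = -52/25, absolute convergence follows by limit comparison with Σ 1/n².

[-52/25, -48/25]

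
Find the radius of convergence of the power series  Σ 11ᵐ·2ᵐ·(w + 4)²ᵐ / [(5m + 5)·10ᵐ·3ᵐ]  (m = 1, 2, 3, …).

R = √165/11

Ratio test: |a_{m+1}/a_m| = [(5m + 5)/(5(m+1) + 5)] · 11·2/(10·3) → 11/15 as m → ∞.
Since the exponent of (w + 4) increases by 2 each term, convergence requires |w + 4|² < 15/11, hence R = √165/11.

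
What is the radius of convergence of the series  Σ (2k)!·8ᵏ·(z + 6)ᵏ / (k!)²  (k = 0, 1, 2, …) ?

Ratio test: |a_{k+1}/a_k| = (2k+1)·(2k+2)/(k+1)² · 8 → 32 as k → ∞.
Thus R = 1/(32) = 1/32.

R = 1/32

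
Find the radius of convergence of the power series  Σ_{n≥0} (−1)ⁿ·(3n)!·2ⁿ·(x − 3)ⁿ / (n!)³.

The ratio of consecutive coefficients is (3n+1)·(3n+2)·(3n+3)/(n+1)³ · 2 → 54.
Hence the series converges for |x − 3| < 1/(54) = 1/54, so the radius of convergence is 1/54.

R = 1/54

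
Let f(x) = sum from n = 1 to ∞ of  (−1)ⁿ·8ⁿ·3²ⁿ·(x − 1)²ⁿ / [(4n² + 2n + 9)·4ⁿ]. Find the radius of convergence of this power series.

Apply the ratio test: |a_{n+1}| / |a_n| = [(4n² + 2n + 9)/(4(n+1)² + 2(n+1) + 9)] · 8·9/4, which tends to 18 as n → ∞.
Successive powers of (x − 1) differ by 2, so the series converges when |x − 1|² · 18 < 1, i.e. |x − 1| < √(1/18). So R = √2/6.

R = √2/6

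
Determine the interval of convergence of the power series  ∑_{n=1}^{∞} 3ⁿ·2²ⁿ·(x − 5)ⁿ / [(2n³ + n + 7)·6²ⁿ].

[2, 8]

Apply the ratio test: |a_{n+1}| / |a_n| = [(2n³ + n + 7)/(2(n+1)³ + (n+1) + 7)] · 3·4/36, which tends to 1/3 as n → ∞.
The series converges when 1/3 · |x − 5| < 1, giving R = 3.
When x = 8, the series is dominated by a constant times Σ 1/n³, which converges (p = 3 > 1).
When x = 2, the series is dominated by a constant times Σ 1/n³, which converges (p = 3 > 1).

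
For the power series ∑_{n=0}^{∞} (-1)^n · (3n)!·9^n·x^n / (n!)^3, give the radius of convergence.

R = 1/243

The ratio of consecutive coefficients is (3n+1)·(3n+2)·(3n+3)/(n+1)³ · 9 → 243.
Hence the series converges for |x| < 1/(243) = 1/243, so the radius of convergence is 1/243.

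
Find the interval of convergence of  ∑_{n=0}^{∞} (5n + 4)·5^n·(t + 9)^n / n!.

Ratio test: |a_{n+1}/a_n| = (5(n+1) + 4)/(5n + 4) · 5 · 1/(n+1) → 0 as n → ∞.
The ratio tends to 0 regardless of t, hence R = ∞.

(−∞, ∞)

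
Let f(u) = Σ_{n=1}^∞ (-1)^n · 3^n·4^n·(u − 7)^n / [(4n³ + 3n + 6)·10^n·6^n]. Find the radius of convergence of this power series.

R = 5

The ratio of consecutive coefficients is [(4n³ + 3n + 6)/(4(n+1)³ + 3(n+1) + 6)] · 3·4/(10·6) → 1/5.
Hence the series converges for |u − 7| < 1/(1/5) = 5, so the radius of convergence is 5.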